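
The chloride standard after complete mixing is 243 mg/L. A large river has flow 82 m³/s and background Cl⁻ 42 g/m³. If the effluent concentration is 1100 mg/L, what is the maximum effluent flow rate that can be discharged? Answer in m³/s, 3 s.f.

Mass balance at complete mixing: C_std·(Q_w + Q_r) = Q_w·C_e + Q_r·C_b.
Rearranging, Q_w = Q_r·(C_std − C_b)/(C_e − C_std) = 82·(243 − 42) / (1100 − 243) = 19.23 m³/s.

19.2 m³/s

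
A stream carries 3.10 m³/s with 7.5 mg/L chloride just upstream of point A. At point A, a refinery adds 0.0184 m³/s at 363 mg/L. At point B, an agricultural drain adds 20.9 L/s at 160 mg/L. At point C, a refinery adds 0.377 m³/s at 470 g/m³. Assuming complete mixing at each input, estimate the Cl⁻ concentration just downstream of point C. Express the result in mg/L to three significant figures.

59.9 mg/L

After input A: C = (3.1·7.5 + 0.0184·363) / 3.118 = 9.598 mg/L.
20.9 L/s = 0.0209 m³/s.
After input B: C = (3.118·9.598 + 0.0209·160) / 3.139 = 10.6 mg/L.
After input C: C = (3.139·10.6 + 0.377·470) / 3.516 = 59.85 mg/L.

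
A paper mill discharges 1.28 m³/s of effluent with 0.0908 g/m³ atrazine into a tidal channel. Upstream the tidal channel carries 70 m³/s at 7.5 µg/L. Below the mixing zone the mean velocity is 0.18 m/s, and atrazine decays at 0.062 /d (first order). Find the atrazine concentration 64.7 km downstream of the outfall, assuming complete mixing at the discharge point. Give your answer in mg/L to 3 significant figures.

0.00695 mg/L

7.5 µg/L = 0.0075 mg/L.
After complete mixing, C₀ = (1.28·0.0908 + 70·0.0075) / 71.28 = 0.008996 mg/L.
Travel time t = 6.47e+04 m / 0.18 m/s = 3.594e+05 s = 4.16 d.
C = 0.008996·exp(−0.062·4.16) = 0.008996·0.7726 = 0.006951 mg/L.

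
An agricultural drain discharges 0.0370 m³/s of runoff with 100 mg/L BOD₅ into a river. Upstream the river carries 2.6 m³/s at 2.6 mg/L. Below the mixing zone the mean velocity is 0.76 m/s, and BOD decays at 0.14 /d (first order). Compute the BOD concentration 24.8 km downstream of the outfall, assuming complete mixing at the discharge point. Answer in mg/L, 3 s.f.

After complete mixing, C₀ = (0.037·100 + 2.6·2.6) / 2.637 = 3.967 mg/L.
Travel time t = 2.48e+04 m / 0.76 m/s = 3.263e+04 s = 0.3777 d.
C = 3.967·exp(−0.14·0.3777) = 3.967·0.9485 = 3.762 mg/L.

3.76 mg/L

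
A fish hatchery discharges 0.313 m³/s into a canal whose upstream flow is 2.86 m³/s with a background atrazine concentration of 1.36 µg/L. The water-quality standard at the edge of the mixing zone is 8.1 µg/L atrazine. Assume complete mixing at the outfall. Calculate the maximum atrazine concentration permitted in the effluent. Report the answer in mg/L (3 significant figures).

0.0697 mg/L

1.36 µg/L = 0.00136 mg/L.
8.1 µg/L = 0.0081 mg/L.
Mass balance: 0.0081·3.173 = 0.313·Cₑ + 2.86·0.00136.
Cₑ = (0.0257 − 0.00389) / 0.313 = 0.06969 mg/L.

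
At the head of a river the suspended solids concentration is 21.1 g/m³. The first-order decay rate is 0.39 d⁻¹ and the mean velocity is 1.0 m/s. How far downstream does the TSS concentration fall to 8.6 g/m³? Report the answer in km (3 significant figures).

199 km

From C = C₀·e^(−kt), t = ln(C₀/C)/k = ln(21.1/8.6)/0.39 = 0.8975/0.39 = 2.301 d.
Distance = v·t = 1.0 m/s × 1.988e+05 s = 1.988e+05 m = 198.8 km.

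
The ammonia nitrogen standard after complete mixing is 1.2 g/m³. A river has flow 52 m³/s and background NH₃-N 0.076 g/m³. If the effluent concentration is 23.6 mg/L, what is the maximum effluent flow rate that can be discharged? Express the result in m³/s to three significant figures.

2.61 m³/s

Mass balance at complete mixing: C_std·(Q_w + Q_r) = Q_w·C_e + Q_r·C_b.
Rearranging, Q_w = Q_r·(C_std − C_b)/(C_e − C_std) = 52·(1.2 − 0.076) / (23.6 − 1.2) = 2.609 m³/s.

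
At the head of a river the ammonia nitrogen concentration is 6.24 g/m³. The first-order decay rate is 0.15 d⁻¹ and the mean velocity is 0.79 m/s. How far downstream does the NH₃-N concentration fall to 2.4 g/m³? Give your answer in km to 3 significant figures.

From C = C₀·e^(−kt), t = ln(C₀/C)/k = ln(6.24/2.4)/0.15 = 0.9555/0.15 = 6.37 d.
Distance = v·t = 0.79 m/s × 5.504e+05 s = 4.348e+05 m = 434.8 km.

435 km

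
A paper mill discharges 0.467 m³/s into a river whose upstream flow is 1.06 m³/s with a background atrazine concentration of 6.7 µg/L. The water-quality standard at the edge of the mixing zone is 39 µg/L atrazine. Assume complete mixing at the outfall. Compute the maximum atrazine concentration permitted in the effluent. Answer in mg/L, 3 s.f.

0.112 mg/L

6.7 µg/L = 0.0067 mg/L.
39 µg/L = 0.039 mg/L.
Mass balance: 0.039·1.527 = 0.467·Cₑ + 1.06·0.0067.
Cₑ = (0.05955 − 0.007102) / 0.467 = 0.1123 mg/L.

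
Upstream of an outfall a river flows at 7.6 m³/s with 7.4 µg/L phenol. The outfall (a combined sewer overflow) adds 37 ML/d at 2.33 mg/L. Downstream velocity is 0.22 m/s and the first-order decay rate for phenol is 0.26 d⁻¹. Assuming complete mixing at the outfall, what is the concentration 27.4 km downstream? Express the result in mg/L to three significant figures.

37 ML/d = 0.4282 m³/s.
7.4 µg/L = 0.0074 mg/L.
After complete mixing, C₀ = (0.4282·2.33 + 7.6·0.0074) / 8.028 = 0.1313 mg/L.
Travel time t = 2.74e+04 m / 0.22 m/s = 1.245e+05 s = 1.441 d.
C = 0.1313·exp(−0.26·1.441) = 0.1313·0.6874 = 0.09025 mg/L.

0.0903 mg/L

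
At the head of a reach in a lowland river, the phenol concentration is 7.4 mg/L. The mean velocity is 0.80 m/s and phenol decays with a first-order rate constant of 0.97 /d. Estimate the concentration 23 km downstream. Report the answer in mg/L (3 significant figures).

Travel time t = 23 km / 0.80 m/s = 2.3e+04/0.80 = 2.875e+04 s = 0.3328 d.
First-order decay: C = 7.4·exp(−0.97·0.3328) = 7.4·0.7241 = 5.359 mg/L.

5.36 mg/L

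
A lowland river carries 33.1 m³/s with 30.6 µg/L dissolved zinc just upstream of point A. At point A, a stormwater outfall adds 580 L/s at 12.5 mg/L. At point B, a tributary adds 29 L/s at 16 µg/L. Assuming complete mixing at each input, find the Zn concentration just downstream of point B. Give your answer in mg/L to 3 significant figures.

30.6 µg/L = 0.0306 mg/L.
580 L/s = 0.58 m³/s.
After input A: C = (33.1·0.0306 + 0.58·12.5) / 33.68 = 0.2453 mg/L.
29 L/s = 0.029 m³/s.
16 µg/L = 0.016 mg/L.
After input B: C = (33.68·0.2453 + 0.029·0.016) / 33.71 = 0.2451 mg/L.

0.245 mg/L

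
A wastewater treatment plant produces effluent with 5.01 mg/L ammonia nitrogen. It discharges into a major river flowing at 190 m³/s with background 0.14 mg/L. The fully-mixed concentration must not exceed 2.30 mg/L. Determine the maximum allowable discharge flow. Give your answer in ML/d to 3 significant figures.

Mass balance at complete mixing: C_std·(Q_w + Q_r) = Q_w·C_e + Q_r·C_b.
Rearranging, Q_w = Q_r·(C_std − C_b)/(C_e − C_std) = 190·(2.3 − 0.14) / (5.01 − 2.3) = 151.4 m³/s.
= 1.308e+04 ML/d.

13100 ML/d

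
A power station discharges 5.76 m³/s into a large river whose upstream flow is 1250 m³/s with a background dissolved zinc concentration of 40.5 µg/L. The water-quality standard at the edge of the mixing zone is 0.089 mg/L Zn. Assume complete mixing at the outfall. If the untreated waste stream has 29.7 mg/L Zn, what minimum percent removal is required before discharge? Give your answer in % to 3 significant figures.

64.3 %

40.5 µg/L = 0.0405 mg/L.
Mass balance: 0.089·1256 = 5.76·Cₑ + 1250·0.0405.
Cₑ = (111.8 − 50.62) / 5.76 = 10.61 mg/L.
Required removal = 1 − 10.61/29.7 = 64.26 %.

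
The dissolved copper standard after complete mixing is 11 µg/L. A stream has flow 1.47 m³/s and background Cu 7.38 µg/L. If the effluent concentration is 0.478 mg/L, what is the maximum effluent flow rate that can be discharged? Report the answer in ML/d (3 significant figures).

7.38 µg/L = 0.00738 mg/L.
11 µg/L = 0.011 mg/L.
Mass balance at complete mixing: C_std·(Q_w + Q_r) = Q_w·C_e + Q_r·C_b.
Rearranging, Q_w = Q_r·(C_std − C_b)/(C_e − C_std) = 1.47·(0.011 − 0.00738) / (0.478 − 0.011) = 0.01139 m³/s.
= 0.9845 ML/d.

0.985 ML/d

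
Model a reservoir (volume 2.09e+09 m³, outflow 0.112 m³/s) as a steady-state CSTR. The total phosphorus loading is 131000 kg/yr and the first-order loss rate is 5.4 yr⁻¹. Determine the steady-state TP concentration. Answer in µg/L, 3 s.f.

11.6 µg/L

Outflow Q = 0.112 m³/s × 3.156e+07 s/yr = 3.534e+06 m³/yr.
Steady-state CSTR mass balance: W = Q·C + k·V·C, so C = W/(Q + kV).
Q + kV = 3.534e+06 + 5.4·2.09e+09 = 1.129e+10 m³/yr.
C = 131000/1.129e+10 = 1.16e-05 kg/m³ = 0.0116 mg/L = 11.6 µg/L.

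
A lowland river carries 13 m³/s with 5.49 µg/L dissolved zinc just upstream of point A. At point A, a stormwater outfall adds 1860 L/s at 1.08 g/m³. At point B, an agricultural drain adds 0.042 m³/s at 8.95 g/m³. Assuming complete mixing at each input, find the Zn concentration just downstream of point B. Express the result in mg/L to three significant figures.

5.49 µg/L = 0.00549 mg/L.
1860 L/s = 1.86 m³/s.
After input A: C = (13·0.00549 + 1.86·1.08) / 14.86 = 0.14 mg/L.
After input B: C = (14.86·0.14 + 0.042·8.95) / 14.9 = 0.1648 mg/L.

0.165 mg/L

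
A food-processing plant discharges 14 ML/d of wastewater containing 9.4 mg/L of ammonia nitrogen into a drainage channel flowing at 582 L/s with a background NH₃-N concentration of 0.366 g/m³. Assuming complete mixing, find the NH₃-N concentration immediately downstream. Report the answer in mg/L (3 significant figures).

2.33 mg/L

14 ML/d = 0.162 m³/s.
582 L/s = 0.582 m³/s.
By mass balance at complete mixing, C = (0.162·9.4 + 0.582·0.366) / (0.162 + 0.582) = 1.736/0.744 = 2.333 mg/L.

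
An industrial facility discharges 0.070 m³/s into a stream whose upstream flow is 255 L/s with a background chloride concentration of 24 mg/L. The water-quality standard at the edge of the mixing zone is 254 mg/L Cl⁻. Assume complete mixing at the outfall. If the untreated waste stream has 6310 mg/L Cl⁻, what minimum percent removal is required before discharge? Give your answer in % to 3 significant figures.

255 L/s = 0.255 m³/s.
Mass balance: 254·0.325 = 0.07·Cₑ + 0.255·24.
Cₑ = (82.55 − 6.12) / 0.07 = 1092 mg/L.
Required removal = 1 − 1092/6310 = 82.7 %.

82.7 %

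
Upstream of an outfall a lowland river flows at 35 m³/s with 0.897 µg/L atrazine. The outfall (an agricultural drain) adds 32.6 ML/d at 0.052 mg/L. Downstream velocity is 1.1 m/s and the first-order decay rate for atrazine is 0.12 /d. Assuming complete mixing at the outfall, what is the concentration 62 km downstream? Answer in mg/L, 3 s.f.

32.6 ML/d = 0.3773 m³/s.
0.897 µg/L = 0.000897 mg/L.
After complete mixing, C₀ = (0.3773·0.052 + 35·0.000897) / 35.38 = 0.001442 mg/L.
Travel time t = 6.2e+04 m / 1.1 m/s = 5.636e+04 s = 0.6524 d.
C = 0.001442·exp(−0.12·0.6524) = 0.001442·0.9247 = 0.001333 mg/L.

0.00133 mg/L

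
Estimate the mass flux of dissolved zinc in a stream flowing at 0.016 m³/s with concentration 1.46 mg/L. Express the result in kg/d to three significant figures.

2.02 kg/d

Mass flux = Q·C = 0.016 m³/s × 1.46 g/m³ = 0.02336 g/s.
= 0.02336 g/s × 86.4 = 2.018 kg/d.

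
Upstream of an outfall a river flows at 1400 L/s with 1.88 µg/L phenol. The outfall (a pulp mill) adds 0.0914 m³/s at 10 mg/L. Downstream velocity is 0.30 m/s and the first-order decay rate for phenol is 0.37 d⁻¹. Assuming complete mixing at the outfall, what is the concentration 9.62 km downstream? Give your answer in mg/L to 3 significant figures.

0.536 mg/L

1400 L/s = 1.4 m³/s.
1.88 µg/L = 0.00188 mg/L.
After complete mixing, C₀ = (0.0914·10 + 1.4·0.00188) / 1.491 = 0.6146 mg/L.
Travel time t = 9620 m / 0.30 m/s = 3.207e+04 s = 0.3711 d.
C = 0.6146·exp(−0.37·0.3711) = 0.6146·0.8717 = 0.5358 mg/L.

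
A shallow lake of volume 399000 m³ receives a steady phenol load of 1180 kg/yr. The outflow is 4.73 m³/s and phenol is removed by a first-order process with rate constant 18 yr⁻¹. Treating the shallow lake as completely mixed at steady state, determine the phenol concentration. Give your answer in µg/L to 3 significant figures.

Outflow Q = 4.73 m³/s × 3.156e+07 s/yr = 1.493e+08 m³/yr.
Steady-state CSTR mass balance: W = Q·C + k·V·C, so C = W/(Q + kV).
Q + kV = 1.493e+08 + 18·399000 = 1.564e+08 m³/yr.
C = 1180/1.564e+08 = 7.542e-06 kg/m³ = 0.007542 mg/L = 7.542 µg/L.

7.54 µg/L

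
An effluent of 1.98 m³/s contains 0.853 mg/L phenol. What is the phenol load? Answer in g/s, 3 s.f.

Mass flux = Q·C = 1.98 m³/s × 0.853 g/m³ = 1.689 g/s.

1.69 g/s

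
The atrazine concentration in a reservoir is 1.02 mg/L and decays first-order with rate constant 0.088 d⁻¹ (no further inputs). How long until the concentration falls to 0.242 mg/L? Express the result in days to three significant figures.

16.3 d

t = ln(C₀/C)/k = ln(1.02/0.242)/0.088 = 1.439/0.088 = 16.35 d.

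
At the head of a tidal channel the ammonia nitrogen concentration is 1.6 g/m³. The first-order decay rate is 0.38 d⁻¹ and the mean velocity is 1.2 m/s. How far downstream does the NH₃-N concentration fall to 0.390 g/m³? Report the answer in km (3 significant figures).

From C = C₀·e^(−kt), t = ln(C₀/C)/k = ln(1.6/0.390)/0.38 = 1.412/0.38 = 3.715 d.
Distance = v·t = 1.2 m/s × 3.21e+05 s = 3.851e+05 m = 385.1 km.

385 km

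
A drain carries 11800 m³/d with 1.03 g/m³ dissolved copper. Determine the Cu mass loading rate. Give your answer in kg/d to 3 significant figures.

12.2 kg/d

11800 m³/d = 0.1366 m³/s.
Mass flux = Q·C = 0.1366 m³/s × 1.03 g/m³ = 0.1407 g/s.
= 0.1407 g/s × 86.4 = 12.15 kg/d.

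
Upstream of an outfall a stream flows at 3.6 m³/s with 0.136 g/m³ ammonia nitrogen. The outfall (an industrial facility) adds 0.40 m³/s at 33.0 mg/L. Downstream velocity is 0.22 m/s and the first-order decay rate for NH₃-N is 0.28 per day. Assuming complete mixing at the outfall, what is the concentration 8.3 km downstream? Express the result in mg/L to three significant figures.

3.03 mg/L

After complete mixing, C₀ = (0.4·33 + 3.6·0.136) / 4 = 3.422 mg/L.
Travel time t = 8300 m / 0.22 m/s = 3.773e+04 s = 0.4367 d.
C = 3.422·exp(−0.28·0.4367) = 3.422·0.8849 = 3.029 mg/L.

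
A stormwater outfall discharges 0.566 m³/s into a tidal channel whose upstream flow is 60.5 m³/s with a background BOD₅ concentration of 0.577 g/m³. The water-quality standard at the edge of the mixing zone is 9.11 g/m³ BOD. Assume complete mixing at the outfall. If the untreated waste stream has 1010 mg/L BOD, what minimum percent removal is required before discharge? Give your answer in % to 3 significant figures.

8.79 %

Mass balance: 9.11·61.07 = 0.566·Cₑ + 60.5·0.577.
Cₑ = (556.3 − 34.91) / 0.566 = 921.2 mg/L.
Required removal = 1 − 921.2/1010 = 8.791 %.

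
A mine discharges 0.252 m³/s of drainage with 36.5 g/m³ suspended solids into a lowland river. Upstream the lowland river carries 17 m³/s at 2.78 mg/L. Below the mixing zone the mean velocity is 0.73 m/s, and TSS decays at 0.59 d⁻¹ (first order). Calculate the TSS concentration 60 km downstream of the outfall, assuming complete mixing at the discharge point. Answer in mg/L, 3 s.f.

After complete mixing, C₀ = (0.252·36.5 + 17·2.78) / 17.25 = 3.273 mg/L.
Travel time t = 6e+04 m / 0.73 m/s = 8.219e+04 s = 0.9513 d.
C = 3.273·exp(−0.59·0.9513) = 3.273·0.5705 = 1.867 mg/L.

1.87 mg/L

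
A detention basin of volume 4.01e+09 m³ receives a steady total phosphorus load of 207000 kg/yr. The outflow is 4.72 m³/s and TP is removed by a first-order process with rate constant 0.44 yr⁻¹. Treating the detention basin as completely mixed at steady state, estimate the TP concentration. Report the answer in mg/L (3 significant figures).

Outflow Q = 4.72 m³/s × 3.156e+07 s/yr = 1.49e+08 m³/yr.
Steady-state CSTR mass balance: W = Q·C + k·V·C, so C = W/(Q + kV).
Q + kV = 1.49e+08 + 0.44·4.01e+09 = 1.913e+09 m³/yr.
C = 207000/1.913e+09 = 0.0001082 kg/m³ = 0.1082 mg/L.

0.108 mg/L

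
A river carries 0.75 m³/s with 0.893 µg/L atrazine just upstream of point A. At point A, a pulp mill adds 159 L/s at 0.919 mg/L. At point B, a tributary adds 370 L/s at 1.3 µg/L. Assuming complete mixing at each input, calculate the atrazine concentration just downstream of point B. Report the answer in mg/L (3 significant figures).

0.893 µg/L = 0.000893 mg/L.
159 L/s = 0.159 m³/s.
After input A: C = (0.75·0.000893 + 0.159·0.919) / 0.909 = 0.1615 mg/L.
370 L/s = 0.37 m³/s.
1.3 µg/L = 0.0013 mg/L.
After input B: C = (0.909·0.1615 + 0.37·0.0013) / 1.279 = 0.1151 mg/L.

0.115 mg/L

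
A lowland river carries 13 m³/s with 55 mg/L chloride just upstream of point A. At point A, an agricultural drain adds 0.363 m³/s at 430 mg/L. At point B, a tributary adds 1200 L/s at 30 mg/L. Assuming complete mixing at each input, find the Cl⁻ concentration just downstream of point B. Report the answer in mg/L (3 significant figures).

62.3 mg/L

After input A: C = (13·55 + 0.363·430) / 13.36 = 65.19 mg/L.
1200 L/s = 1.2 m³/s.
After input B: C = (13.36·65.19 + 1.2·30) / 14.56 = 62.29 mg/L.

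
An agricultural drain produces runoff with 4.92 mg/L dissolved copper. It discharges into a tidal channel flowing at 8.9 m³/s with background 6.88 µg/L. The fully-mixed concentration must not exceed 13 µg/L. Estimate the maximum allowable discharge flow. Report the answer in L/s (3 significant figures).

11.1 L/s

6.88 µg/L = 0.00688 mg/L.
13 µg/L = 0.013 mg/L.
Mass balance at complete mixing: C_std·(Q_w + Q_r) = Q_w·C_e + Q_r·C_b.
Rearranging, Q_w = Q_r·(C_std − C_b)/(C_e − C_std) = 8.9·(0.013 − 0.00688) / (4.92 − 0.013) = 0.0111 m³/s.
= 11.1 L/s.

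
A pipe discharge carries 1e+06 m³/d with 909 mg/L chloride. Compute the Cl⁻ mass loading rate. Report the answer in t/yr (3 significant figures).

1e+06 m³/d = 11.57 m³/s.
Mass flux = Q·C = 11.57 m³/s × 909 g/m³ = 1.052e+04 g/s.
= 1.052e+04 g/s × 31.56 = 3.32e+05 t/yr.

332000 t/yr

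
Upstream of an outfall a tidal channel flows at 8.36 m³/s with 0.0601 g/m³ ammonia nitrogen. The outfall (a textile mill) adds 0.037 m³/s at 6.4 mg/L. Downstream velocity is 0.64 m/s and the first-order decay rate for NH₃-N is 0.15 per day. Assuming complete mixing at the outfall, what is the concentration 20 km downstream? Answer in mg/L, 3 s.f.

After complete mixing, C₀ = (0.037·6.4 + 8.36·0.0601) / 8.397 = 0.08804 mg/L.
Travel time t = 2e+04 m / 0.64 m/s = 3.125e+04 s = 0.3617 d.
C = 0.08804·exp(−0.15·0.3617) = 0.08804·0.9472 = 0.08339 mg/L.

0.0834 mg/L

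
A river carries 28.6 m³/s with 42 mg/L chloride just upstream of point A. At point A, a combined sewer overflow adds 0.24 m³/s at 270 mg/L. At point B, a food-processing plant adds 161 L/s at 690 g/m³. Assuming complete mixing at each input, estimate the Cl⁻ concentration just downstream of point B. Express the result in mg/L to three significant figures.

47.5 mg/L

After input A: C = (28.6·42 + 0.24·270) / 28.84 = 43.9 mg/L.
161 L/s = 0.161 m³/s.
After input B: C = (28.84·43.9 + 0.161·690) / 29 = 47.48 mg/L.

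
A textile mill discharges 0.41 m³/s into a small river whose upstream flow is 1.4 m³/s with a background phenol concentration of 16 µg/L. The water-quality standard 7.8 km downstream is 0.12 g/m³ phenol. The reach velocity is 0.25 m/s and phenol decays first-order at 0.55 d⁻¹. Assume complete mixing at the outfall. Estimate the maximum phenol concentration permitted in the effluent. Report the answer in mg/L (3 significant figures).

0.592 mg/L

16 µg/L = 0.016 mg/L.
Travel time to the compliance point: t = 7800/0.25 = 3.12e+04 s = 0.3611 d; decay factor exp(−0.55·0.3611) = 0.8199.
So the concentration just after mixing may be at most 0.12/0.8199 = 0.1464 mg/L.
Mass balance: 0.1464·1.81 = 0.41·Cₑ + 1.4·0.016.
Cₑ = (0.2649 − 0.0224) / 0.41 = 0.5915 mg/L.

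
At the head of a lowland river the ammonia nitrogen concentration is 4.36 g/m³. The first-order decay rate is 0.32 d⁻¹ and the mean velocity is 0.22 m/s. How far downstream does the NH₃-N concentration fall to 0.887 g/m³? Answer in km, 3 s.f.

94.6 km

From C = C₀·e^(−kt), t = ln(C₀/C)/k = ln(4.36/0.887)/0.32 = 1.592/0.32 = 4.976 d.
Distance = v·t = 0.22 m/s × 4.299e+05 s = 9.459e+04 m = 94.59 km.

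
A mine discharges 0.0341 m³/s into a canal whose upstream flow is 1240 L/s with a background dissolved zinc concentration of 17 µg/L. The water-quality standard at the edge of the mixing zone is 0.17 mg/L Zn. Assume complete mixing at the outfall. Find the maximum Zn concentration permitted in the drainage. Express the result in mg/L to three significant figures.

1240 L/s = 1.24 m³/s.
17 µg/L = 0.017 mg/L.
Mass balance: 0.17·1.274 = 0.0341·Cₑ + 1.24·0.017.
Cₑ = (0.2166 − 0.02108) / 0.0341 = 5.734 mg/L.

5.73 mg/L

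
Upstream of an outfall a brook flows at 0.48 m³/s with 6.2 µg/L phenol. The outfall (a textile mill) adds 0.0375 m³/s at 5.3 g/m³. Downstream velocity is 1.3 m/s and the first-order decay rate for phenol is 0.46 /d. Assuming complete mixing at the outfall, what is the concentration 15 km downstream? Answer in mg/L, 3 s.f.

0.367 mg/L

6.2 µg/L = 0.0062 mg/L.
After complete mixing, C₀ = (0.0375·5.3 + 0.48·0.0062) / 0.5175 = 0.3898 mg/L.
Travel time t = 1.5e+04 m / 1.3 m/s = 1.154e+04 s = 0.1335 d.
C = 0.3898·exp(−0.46·0.1335) = 0.3898·0.9404 = 0.3666 mg/L.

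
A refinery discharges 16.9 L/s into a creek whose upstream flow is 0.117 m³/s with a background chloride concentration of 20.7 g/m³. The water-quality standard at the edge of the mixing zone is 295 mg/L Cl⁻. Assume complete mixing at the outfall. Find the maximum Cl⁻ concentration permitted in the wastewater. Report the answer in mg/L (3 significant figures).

16.9 L/s = 0.0169 m³/s.
Mass balance: 295·0.1339 = 0.0169·Cₑ + 0.117·20.7.
Cₑ = (39.5 − 2.422) / 0.0169 = 2194 mg/L.

2190 mg/L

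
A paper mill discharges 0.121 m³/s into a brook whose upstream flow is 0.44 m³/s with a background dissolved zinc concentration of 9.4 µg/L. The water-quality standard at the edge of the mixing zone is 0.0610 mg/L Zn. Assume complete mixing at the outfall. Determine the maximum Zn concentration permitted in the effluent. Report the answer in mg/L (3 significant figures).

0.249 mg/L

9.4 µg/L = 0.0094 mg/L.
Mass balance: 0.061·0.561 = 0.121·Cₑ + 0.44·0.0094.
Cₑ = (0.03422 − 0.004136) / 0.121 = 0.2486 mg/L.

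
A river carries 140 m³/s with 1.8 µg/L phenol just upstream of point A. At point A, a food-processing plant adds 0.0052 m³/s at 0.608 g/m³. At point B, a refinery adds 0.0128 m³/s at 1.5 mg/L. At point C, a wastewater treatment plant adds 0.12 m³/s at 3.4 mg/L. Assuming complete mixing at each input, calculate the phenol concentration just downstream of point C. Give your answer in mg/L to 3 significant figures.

1.8 µg/L = 0.0018 mg/L.
After input A: C = (140·0.0018 + 0.0052·0.608) / 140 = 0.001823 mg/L.
After input B: C = (140·0.001823 + 0.0128·1.5) / 140 = 0.001959 mg/L.
After input C: C = (140·0.001959 + 0.12·3.4) / 140.1 = 0.004869 mg/L.

0.00487 mg/L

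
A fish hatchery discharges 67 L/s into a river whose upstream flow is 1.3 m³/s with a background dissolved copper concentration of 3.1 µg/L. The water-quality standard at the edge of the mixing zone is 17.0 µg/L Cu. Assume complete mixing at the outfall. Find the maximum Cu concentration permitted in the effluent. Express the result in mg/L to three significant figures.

67 L/s = 0.067 m³/s.
3.1 µg/L = 0.0031 mg/L.
17.0 µg/L = 0.017 mg/L.
Mass balance: 0.017·1.367 = 0.067·Cₑ + 1.3·0.0031.
Cₑ = (0.02324 − 0.00403) / 0.067 = 0.2867 mg/L.

0.287 mg/L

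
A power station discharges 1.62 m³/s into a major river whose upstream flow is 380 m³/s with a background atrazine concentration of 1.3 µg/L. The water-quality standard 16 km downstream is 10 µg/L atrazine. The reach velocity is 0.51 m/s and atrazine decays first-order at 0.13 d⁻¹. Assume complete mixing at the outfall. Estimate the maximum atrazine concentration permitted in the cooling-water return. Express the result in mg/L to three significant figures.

2.16 mg/L

1.3 µg/L = 0.0013 mg/L.
10 µg/L = 0.01 mg/L.
Travel time to the compliance point: t = 1.6e+04/0.51 = 3.137e+04 s = 0.3631 d; decay factor exp(−0.13·0.3631) = 0.9539.
So the concentration just after mixing may be at most 0.01/0.9539 = 0.01048 mg/L.
Mass balance: 0.01048·381.6 = 1.62·Cₑ + 380·0.0013.
Cₑ = (4.001 − 0.494) / 1.62 = 2.165 mg/L.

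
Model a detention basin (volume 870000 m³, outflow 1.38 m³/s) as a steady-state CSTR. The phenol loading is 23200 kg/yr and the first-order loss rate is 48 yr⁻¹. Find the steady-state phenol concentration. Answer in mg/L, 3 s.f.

Outflow Q = 1.38 m³/s × 3.156e+07 s/yr = 4.355e+07 m³/yr.
Steady-state CSTR mass balance: W = Q·C + k·V·C, so C = W/(Q + kV).
Q + kV = 4.355e+07 + 48·870000 = 8.531e+07 m³/yr.
C = 23200/8.531e+07 = 0.000272 kg/m³ = 0.272 mg/L.

0.272 mg/L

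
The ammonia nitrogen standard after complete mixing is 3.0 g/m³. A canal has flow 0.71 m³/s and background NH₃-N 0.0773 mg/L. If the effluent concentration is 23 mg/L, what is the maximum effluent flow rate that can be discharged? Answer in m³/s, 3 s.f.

0.104 m³/s

Mass balance at complete mixing: C_std·(Q_w + Q_r) = Q_w·C_e + Q_r·C_b.
Rearranging, Q_w = Q_r·(C_std − C_b)/(C_e − C_std) = 0.71·(3 − 0.0773) / (23 − 3) = 0.1038 m³/s.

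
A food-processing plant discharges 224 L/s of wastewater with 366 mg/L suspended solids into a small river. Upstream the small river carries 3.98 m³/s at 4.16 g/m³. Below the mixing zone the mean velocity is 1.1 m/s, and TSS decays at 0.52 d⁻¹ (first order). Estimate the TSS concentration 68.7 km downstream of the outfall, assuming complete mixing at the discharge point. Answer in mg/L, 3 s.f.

224 L/s = 0.224 m³/s.
After complete mixing, C₀ = (0.224·366 + 3.98·4.16) / 4.204 = 23.44 mg/L.
Travel time t = 6.87e+04 m / 1.1 m/s = 6.245e+04 s = 0.7229 d.
C = 23.44·exp(−0.52·0.7229) = 23.44·0.6867 = 16.1 mg/L.

16.1 mg/L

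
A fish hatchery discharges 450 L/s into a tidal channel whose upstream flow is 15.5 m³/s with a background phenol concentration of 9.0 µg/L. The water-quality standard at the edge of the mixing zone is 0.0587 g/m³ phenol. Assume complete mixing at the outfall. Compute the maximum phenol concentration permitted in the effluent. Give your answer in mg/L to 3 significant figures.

450 L/s = 0.45 m³/s.
9.0 µg/L = 0.009 mg/L.
Mass balance: 0.0587·15.95 = 0.45·Cₑ + 15.5·0.009.
Cₑ = (0.9363 − 0.1395) / 0.45 = 1.771 mg/L.

1.77 mg/L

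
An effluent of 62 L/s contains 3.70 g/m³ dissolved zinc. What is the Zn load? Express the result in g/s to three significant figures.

62 L/s = 0.062 m³/s.
Mass flux = Q·C = 0.062 m³/s × 3.7 g/m³ = 0.2294 g/s.

0.229 g/s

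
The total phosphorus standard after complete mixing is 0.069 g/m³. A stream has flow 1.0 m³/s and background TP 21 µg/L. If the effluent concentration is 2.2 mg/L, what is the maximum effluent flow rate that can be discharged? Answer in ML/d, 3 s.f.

21 µg/L = 0.021 mg/L.
Mass balance at complete mixing: C_std·(Q_w + Q_r) = Q_w·C_e + Q_r·C_b.
Rearranging, Q_w = Q_r·(C_std − C_b)/(C_e − C_std) = 1.0·(0.069 − 0.021) / (2.2 − 0.069) = 0.02252 m³/s.
= 1.946 ML/d.

1.95 ML/d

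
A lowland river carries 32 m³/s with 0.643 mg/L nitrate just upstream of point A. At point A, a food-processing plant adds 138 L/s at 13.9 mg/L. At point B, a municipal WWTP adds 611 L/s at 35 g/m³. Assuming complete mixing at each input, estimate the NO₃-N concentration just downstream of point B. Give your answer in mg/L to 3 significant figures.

1.34 mg/L

138 L/s = 0.138 m³/s.
After input A: C = (32·0.643 + 0.138·13.9) / 32.14 = 0.6999 mg/L.
611 L/s = 0.611 m³/s.
After input B: C = (32.14·0.6999 + 0.611·35) / 32.75 = 1.34 mg/L.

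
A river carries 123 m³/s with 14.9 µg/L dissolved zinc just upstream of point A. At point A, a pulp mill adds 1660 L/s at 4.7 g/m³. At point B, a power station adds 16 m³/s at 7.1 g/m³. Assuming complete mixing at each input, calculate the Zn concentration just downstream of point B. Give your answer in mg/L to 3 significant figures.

14.9 µg/L = 0.0149 mg/L.
1660 L/s = 1.66 m³/s.
After input A: C = (123·0.0149 + 1.66·4.7) / 124.7 = 0.07729 mg/L.
After input B: C = (124.7·0.07729 + 16·7.1) / 140.7 = 0.8761 mg/L.

0.876 mg/L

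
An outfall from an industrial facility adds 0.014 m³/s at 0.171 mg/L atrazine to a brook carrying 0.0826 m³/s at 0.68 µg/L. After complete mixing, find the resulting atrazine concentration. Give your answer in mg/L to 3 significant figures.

0.0254 mg/L

0.68 µg/L = 0.00068 mg/L.
Flow-weighted mixing gives C = (0.014·0.171 + 0.0826·0.00068) / (0.014 + 0.0826) = 0.00245/0.0966 = 0.02536 mg/L.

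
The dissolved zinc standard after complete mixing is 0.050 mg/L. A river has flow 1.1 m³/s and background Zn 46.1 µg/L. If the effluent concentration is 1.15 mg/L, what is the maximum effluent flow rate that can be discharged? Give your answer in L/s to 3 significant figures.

46.1 µg/L = 0.0461 mg/L.
Mass balance at complete mixing: C_std·(Q_w + Q_r) = Q_w·C_e + Q_r·C_b.
Rearranging, Q_w = Q_r·(C_std − C_b)/(C_e − C_std) = 1.1·(0.05 − 0.0461) / (1.15 − 0.05) = 0.0039 m³/s.
= 3.9 L/s.

3.90 L/s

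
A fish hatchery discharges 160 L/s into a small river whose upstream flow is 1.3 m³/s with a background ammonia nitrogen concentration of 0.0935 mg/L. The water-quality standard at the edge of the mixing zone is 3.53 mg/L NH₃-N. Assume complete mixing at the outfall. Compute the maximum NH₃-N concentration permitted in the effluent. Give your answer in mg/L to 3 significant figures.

160 L/s = 0.16 m³/s.
Mass balance: 3.53·1.46 = 0.16·Cₑ + 1.3·0.0935.
Cₑ = (5.154 − 0.1216) / 0.16 = 31.45 mg/L.

31.5 mg/L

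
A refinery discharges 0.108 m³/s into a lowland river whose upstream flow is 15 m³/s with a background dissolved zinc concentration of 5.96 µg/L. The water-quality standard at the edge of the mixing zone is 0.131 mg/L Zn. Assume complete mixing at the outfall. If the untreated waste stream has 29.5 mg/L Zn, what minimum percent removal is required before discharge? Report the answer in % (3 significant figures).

5.96 µg/L = 0.00596 mg/L.
Mass balance: 0.131·15.11 = 0.108·Cₑ + 15·0.00596.
Cₑ = (1.979 − 0.0894) / 0.108 = 17.5 mg/L.
Required removal = 1 − 17.5/29.5 = 40.69 %.

40.7 %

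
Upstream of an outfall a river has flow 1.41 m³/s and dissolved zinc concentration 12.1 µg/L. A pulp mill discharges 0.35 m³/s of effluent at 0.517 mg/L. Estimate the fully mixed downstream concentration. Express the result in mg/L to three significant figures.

0.113 mg/L

12.1 µg/L = 0.0121 mg/L.
By mass balance at complete mixing, C = (0.35·0.517 + 1.41·0.0121) / (0.35 + 1.41) = 0.198/1.76 = 0.1125 mg/L.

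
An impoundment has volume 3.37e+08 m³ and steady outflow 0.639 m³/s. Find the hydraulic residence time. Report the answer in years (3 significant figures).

16.7 yr

Q = 0.639 m³/s × 3.156e+07 s/yr = 2.017e+07 m³/yr.
Hydraulic residence time τ = V/Q = 3.37e+08/2.017e+07 = 16.71 yr.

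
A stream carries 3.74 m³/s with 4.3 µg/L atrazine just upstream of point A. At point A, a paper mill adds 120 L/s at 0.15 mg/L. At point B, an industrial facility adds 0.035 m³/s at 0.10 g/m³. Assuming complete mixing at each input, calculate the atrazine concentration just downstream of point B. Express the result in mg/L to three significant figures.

4.3 µg/L = 0.0043 mg/L.
120 L/s = 0.12 m³/s.
After input A: C = (3.74·0.0043 + 0.12·0.15) / 3.86 = 0.00883 mg/L.
After input B: C = (3.86·0.00883 + 0.035·0.1) / 3.895 = 0.009649 mg/L.

0.00965 mg/L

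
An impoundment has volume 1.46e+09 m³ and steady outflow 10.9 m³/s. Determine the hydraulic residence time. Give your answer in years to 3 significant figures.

Q = 10.9 m³/s × 3.156e+07 s/yr = 3.44e+08 m³/yr.
Hydraulic residence time τ = V/Q = 1.46e+09/3.44e+08 = 4.244 yr.

4.24 yr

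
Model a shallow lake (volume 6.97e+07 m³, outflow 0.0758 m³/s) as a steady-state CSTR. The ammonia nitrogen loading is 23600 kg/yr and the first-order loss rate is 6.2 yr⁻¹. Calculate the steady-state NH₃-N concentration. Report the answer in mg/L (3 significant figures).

Outflow Q = 0.0758 m³/s × 3.156e+07 s/yr = 2.392e+06 m³/yr.
Steady-state CSTR mass balance: W = Q·C + k·V·C, so C = W/(Q + kV).
Q + kV = 2.392e+06 + 6.2·6.97e+07 = 4.345e+08 m³/yr.
C = 23600/4.345e+08 = 5.431e-05 kg/m³ = 0.05431 mg/L.

0.0543 mg/L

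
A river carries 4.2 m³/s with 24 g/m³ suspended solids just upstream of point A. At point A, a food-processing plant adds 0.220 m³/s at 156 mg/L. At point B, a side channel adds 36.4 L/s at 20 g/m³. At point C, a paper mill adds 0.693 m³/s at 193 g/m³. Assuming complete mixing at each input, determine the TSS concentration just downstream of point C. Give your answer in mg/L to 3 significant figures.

After input A: C = (4.2·24 + 0.22·156) / 4.42 = 30.57 mg/L.
36.4 L/s = 0.0364 m³/s.
After input B: C = (4.42·30.57 + 0.0364·20) / 4.456 = 30.48 mg/L.
After input C: C = (4.456·30.48 + 0.693·193) / 5.149 = 52.36 mg/L.

52.4 mg/L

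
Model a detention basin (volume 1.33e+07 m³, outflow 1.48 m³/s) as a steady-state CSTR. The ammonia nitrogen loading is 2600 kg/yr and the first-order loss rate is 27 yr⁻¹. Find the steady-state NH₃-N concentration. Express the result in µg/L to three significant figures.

Outflow Q = 1.48 m³/s × 3.156e+07 s/yr = 4.671e+07 m³/yr.
Steady-state CSTR mass balance: W = Q·C + k·V·C, so C = W/(Q + kV).
Q + kV = 4.671e+07 + 27·1.33e+07 = 4.058e+08 m³/yr.
C = 2600/4.058e+08 = 6.407e-06 kg/m³ = 0.006407 mg/L = 6.407 µg/L.

6.41 µg/L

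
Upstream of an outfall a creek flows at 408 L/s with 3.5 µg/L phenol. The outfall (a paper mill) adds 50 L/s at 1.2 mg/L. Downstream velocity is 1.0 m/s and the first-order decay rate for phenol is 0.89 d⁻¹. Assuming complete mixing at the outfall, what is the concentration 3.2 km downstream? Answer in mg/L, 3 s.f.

0.130 mg/L

50 L/s = 0.05 m³/s.
408 L/s = 0.408 m³/s.
3.5 µg/L = 0.0035 mg/L.
After complete mixing, C₀ = (0.05·1.2 + 0.408·0.0035) / 0.458 = 0.1341 mg/L.
Travel time t = 3200 m / 1.0 m/s = 3200 s = 0.03704 d.
C = 0.1341·exp(−0.89·0.03704) = 0.1341·0.9676 = 0.1298 mg/L.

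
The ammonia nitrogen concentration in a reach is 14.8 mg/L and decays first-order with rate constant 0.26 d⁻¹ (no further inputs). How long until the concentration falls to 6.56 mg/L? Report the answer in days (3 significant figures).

t = ln(C₀/C)/k = ln(14.8/6.56)/0.26 = 0.8136/0.26 = 3.129 d.

3.13 d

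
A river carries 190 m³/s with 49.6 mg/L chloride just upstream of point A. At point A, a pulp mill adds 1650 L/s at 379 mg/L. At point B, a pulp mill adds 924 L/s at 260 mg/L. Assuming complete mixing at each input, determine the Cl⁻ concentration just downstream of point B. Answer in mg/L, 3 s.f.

1650 L/s = 1.65 m³/s.
After input A: C = (190·49.6 + 1.65·379) / 191.7 = 52.44 mg/L.
924 L/s = 0.924 m³/s.
After input B: C = (191.7·52.44 + 0.924·260) / 192.6 = 53.43 mg/L.

53.4 mg/L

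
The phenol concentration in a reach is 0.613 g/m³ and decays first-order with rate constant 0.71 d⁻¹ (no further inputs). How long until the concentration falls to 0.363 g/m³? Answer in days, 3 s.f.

0.738 d

t = ln(C₀/C)/k = ln(0.613/0.363)/0.71 = 0.524/0.71 = 0.738 d.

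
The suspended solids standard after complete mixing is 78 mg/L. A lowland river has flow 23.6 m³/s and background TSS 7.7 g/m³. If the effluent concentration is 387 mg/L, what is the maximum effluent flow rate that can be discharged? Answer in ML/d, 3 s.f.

464 ML/d

Mass balance at complete mixing: C_std·(Q_w + Q_r) = Q_w·C_e + Q_r·C_b.
Rearranging, Q_w = Q_r·(C_std − C_b)/(C_e − C_std) = 23.6·(78 − 7.7) / (387 − 78) = 5.369 m³/s.
= 463.9 ML/d.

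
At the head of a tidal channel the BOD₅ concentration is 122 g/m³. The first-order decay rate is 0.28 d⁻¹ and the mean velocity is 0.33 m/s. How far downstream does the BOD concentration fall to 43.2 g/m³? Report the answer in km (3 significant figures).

From C = C₀·e^(−kt), t = ln(C₀/C)/k = ln(122/43.2)/0.28 = 1.038/0.28 = 3.708 d.
Distance = v·t = 0.33 m/s × 3.204e+05 s = 1.057e+05 m = 105.7 km.

106 km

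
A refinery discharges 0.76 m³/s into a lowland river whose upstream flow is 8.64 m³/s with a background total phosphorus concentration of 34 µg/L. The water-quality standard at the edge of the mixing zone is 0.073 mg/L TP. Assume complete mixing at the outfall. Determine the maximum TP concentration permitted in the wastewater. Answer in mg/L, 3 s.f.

0.516 mg/L

34 µg/L = 0.034 mg/L.
Mass balance: 0.073·9.4 = 0.76·Cₑ + 8.64·0.034.
Cₑ = (0.6862 − 0.2938) / 0.76 = 0.5164 mg/L.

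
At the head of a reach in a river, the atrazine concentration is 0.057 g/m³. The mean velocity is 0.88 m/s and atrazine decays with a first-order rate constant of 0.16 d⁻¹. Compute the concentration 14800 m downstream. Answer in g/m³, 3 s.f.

Travel time t = 14800 m / 0.88 m/s = 1.48e+04/0.88 = 1.682e+04 s = 0.1947 d.
First-order decay: C = 0.057·exp(−0.16·0.1947) = 0.057·0.9693 = 0.05525 g/m³.

0.0553 g/m³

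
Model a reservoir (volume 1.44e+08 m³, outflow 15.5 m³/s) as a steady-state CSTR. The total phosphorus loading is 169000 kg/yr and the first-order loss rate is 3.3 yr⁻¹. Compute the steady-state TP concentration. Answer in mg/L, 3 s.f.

Outflow Q = 15.5 m³/s × 3.156e+07 s/yr = 4.891e+08 m³/yr.
Steady-state CSTR mass balance: W = Q·C + k·V·C, so C = W/(Q + kV).
Q + kV = 4.891e+08 + 3.3·1.44e+08 = 9.643e+08 m³/yr.
C = 169000/9.643e+08 = 0.0001752 kg/m³ = 0.1752 mg/L.

0.175 mg/L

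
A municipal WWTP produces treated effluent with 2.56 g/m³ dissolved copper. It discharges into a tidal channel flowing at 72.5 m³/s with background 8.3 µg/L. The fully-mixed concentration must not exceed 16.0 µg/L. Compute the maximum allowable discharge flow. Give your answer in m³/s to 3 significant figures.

0.219 m³/s

8.3 µg/L = 0.0083 mg/L.
16.0 µg/L = 0.016 mg/L.
Mass balance at complete mixing: C_std·(Q_w + Q_r) = Q_w·C_e + Q_r·C_b.
Rearranging, Q_w = Q_r·(C_std − C_b)/(C_e − C_std) = 72.5·(0.016 − 0.0083) / (2.56 − 0.016) = 0.2194 m³/s.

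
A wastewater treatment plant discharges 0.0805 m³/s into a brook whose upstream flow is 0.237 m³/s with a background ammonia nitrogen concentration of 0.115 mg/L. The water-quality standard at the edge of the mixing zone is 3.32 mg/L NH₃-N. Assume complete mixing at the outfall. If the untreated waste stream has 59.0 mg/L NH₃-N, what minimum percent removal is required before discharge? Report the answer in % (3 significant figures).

78.4 %

Mass balance: 3.32·0.3175 = 0.0805·Cₑ + 0.237·0.115.
Cₑ = (1.054 − 0.02726) / 0.0805 = 12.76 mg/L.
Required removal = 1 − 12.76/59.0 = 78.38 %.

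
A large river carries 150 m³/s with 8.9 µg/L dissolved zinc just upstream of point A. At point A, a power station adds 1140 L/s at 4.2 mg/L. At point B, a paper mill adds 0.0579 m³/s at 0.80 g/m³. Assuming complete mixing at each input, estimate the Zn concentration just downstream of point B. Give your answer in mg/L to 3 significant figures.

0.0408 mg/L

8.9 µg/L = 0.0089 mg/L.
1140 L/s = 1.14 m³/s.
After input A: C = (150·0.0089 + 1.14·4.2) / 151.1 = 0.04051 mg/L.
After input B: C = (151.1·0.04051 + 0.0579·0.8) / 151.2 = 0.0408 mg/L.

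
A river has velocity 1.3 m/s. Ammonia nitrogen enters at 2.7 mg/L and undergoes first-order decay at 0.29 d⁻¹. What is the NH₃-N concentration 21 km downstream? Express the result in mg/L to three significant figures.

2.56 mg/L

Travel time t = 21 km / 1.3 m/s = 2.1e+04/1.3 = 1.615e+04 s = 0.187 d.
First-order decay: C = 2.7·exp(−0.29·0.187) = 2.7·0.9472 = 2.558 mg/L.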